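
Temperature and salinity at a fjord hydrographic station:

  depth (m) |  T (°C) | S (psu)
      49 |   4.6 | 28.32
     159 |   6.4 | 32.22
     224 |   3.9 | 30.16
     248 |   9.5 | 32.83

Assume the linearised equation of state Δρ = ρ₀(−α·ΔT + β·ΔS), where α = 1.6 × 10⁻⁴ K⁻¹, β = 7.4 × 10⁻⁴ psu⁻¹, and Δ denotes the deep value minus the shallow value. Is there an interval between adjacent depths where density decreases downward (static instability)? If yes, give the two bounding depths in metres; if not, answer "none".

Evaluate Δρ/ρ₀ = −αΔT + βΔS across each adjacent pair:
  49–159 m: −αΔT+βΔS = −(1.6 × 10⁻⁴)(+1.8)+(7.4 × 10⁻⁴)(+3.90) = 2.6 × 10⁻³ → stable
  159–224 m: −αΔT+βΔS = −(1.6 × 10⁻⁴)(-2.5)+(7.4 × 10⁻⁴)(-2.06) = -1.1 × 10⁻³ → UNSTABLE
  224–248 m: −αΔT+βΔS = −(1.6 × 10⁻⁴)(+5.6)+(7.4 × 10⁻⁴)(+2.67) = 1.1 × 10⁻³ → stable
The 159–224 m interval has Δρ < 0: lighter water underlies denser water.

159–224 m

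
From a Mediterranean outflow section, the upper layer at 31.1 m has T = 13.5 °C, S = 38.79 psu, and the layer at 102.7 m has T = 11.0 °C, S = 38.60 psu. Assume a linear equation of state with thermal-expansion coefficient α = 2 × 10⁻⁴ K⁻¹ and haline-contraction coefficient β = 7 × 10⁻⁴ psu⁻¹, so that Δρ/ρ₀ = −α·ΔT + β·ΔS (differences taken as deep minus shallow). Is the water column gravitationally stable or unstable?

stable

ΔT = 11.0 − 13.5 = -2.5 K and ΔS = 38.60 − 38.79 = -0.19 psu (deep − shallow).
−αΔT = 5.00 × 10⁻⁴; βΔS = -1.33 × 10⁻⁴; sum Δρ/ρ₀ = 3.67 × 10⁻⁴.
Δρ/ρ₀ > 0, so Δρ > 0: deeper water is denser → statically stable.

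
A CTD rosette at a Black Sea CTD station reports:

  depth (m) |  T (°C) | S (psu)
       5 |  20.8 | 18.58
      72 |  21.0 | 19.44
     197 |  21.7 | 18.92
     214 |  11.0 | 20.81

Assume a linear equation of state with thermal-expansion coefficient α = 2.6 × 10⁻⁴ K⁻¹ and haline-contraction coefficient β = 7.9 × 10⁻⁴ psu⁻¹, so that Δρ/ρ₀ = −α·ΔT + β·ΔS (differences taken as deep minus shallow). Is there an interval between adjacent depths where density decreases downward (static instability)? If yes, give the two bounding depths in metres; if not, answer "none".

Evaluate Δρ/ρ₀ = −αΔT + βΔS across each adjacent pair:
  5–72 m: −αΔT+βΔS = −(2.6 × 10⁻⁴)(+0.2)+(7.9 × 10⁻⁴)(+0.86) = 6.3 × 10⁻⁴ → stable
  72–197 m: −αΔT+βΔS = −(2.6 × 10⁻⁴)(+0.7)+(7.9 × 10⁻⁴)(-0.52) = -5.9 × 10⁻⁴ → UNSTABLE
  197–214 m: −αΔT+βΔS = −(2.6 × 10⁻⁴)(-10.7)+(7.9 × 10⁻⁴)(+1.89) = 4.3 × 10⁻³ → stable
The 72–197 m interval has Δρ < 0: lighter water underlies denser water.

72–197 m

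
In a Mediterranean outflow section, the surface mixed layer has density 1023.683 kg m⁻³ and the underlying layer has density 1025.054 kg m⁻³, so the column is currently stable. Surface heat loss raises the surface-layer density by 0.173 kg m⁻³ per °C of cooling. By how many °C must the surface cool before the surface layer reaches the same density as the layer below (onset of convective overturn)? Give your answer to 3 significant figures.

Density deficit of the surface layer: 1025.054 − 1023.683 = 1.371 kg m⁻³.
Required change = 1.371 / 0.173 = 7.92 °C.

7.92 °C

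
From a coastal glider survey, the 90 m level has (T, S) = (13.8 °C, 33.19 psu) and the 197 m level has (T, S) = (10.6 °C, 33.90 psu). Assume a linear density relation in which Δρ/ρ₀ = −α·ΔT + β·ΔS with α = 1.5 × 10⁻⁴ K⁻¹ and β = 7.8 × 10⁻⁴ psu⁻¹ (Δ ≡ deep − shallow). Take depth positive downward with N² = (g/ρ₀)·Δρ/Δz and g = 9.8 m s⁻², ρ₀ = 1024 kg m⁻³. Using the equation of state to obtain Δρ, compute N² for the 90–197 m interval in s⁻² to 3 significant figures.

ΔT = -3.2 K, ΔS = +0.71 psu (deep − shallow).
Δρ/ρ₀ = −αΔT + βΔS = 4.80 × 10⁻⁴ + 5.538 × 10⁻⁴ = 1.0338 × 10⁻³, so Δρ ≈ 1.059 kg m⁻³.
N² = (g/ρ₀)·Δρ/Δz = g·(Δρ/ρ₀)/Δz = 9.8 × 1.0338 × 10⁻³ / 107 = 9.4684 × 10⁻⁵ s⁻² ≈ 9.47 × 10⁻⁵ s⁻².

9.47 × 10⁻⁵ s⁻²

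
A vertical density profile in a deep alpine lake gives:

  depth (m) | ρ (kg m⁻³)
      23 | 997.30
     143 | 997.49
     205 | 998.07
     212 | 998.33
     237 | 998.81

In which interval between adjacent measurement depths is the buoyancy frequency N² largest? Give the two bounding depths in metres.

205–212 m

Compute the density gradient over each adjacent pair:
  23–143 m: Δρ/Δz = 0.19/120 = 1.6 × 10⁻³ kg m⁻⁴
  143–205 m: Δρ/Δz = 0.58/62 = 9.4 × 10⁻³ kg m⁻⁴
  205–212 m: Δρ/Δz = 0.26/7 = 0.037 kg m⁻⁴
  212–237 m: Δρ/Δz = 0.48/25 = 0.019 kg m⁻⁴
The largest gradient is in the 205–212 m interval — the pycnocline.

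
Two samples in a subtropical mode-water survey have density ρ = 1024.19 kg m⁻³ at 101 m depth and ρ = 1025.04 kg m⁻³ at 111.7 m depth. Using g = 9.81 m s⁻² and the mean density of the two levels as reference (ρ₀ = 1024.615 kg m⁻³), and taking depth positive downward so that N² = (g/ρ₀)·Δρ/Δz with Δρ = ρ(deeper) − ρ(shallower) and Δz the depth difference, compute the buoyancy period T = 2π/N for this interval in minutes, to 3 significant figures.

3.80 min

Δρ = 1025.04 − 1024.19 = 0.85 kg m⁻³ over Δz = 111.7 − 101 = 10.7 m.
N² = (9.81/1024.615) × (0.85/10.7) = 7.6058 × 10⁻⁴ s⁻².
N = √(7.6058 × 10⁻⁴) = 0.027579 rad s⁻¹, so T = 2π/N = 227.82 s = 3.7970 min ≈ 3.80 min.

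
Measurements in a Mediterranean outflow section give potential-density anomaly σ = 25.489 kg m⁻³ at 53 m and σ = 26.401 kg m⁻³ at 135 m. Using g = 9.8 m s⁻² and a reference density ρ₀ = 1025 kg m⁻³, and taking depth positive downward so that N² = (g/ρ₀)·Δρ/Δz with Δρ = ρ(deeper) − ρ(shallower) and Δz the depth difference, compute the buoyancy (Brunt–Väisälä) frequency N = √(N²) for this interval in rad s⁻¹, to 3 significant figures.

0.0103 rad s⁻¹

Δρ = 1026.401 − 1025.489 = 0.912 kg m⁻³ over Δz = 135 − 53 = 82 m.
N² = (9.8/1025) × (0.912/82) = 1.0634 × 10⁻⁴ s⁻².
N = √(1.0634 × 10⁻⁴) = 0.010312 rad s⁻¹ ≈ 0.0103 rad s⁻¹.
Since Δρ > 0 the layer is stably stratified.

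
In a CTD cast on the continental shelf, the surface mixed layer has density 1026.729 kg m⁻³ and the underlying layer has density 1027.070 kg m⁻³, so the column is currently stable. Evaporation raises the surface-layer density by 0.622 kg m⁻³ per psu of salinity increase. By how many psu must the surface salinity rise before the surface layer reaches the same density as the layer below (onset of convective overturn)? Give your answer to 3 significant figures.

Density deficit of the surface layer: 1027.070 − 1026.729 = 0.341 kg m⁻³.
Required change = 0.341 / 0.622 = 0.548 psu.

0.548 psu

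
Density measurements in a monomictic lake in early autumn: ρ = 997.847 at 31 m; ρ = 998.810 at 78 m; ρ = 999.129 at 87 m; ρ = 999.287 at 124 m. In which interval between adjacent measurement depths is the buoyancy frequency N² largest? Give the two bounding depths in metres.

Compute the density gradient over each adjacent pair:
  31–78 m: Δρ/Δz = 0.963/47 = 0.020 kg m⁻⁴
  78–87 m: Δρ/Δz = 0.319/9 = 0.035 kg m⁻⁴
  87–124 m: Δρ/Δz = 0.158/37 = 4.3 × 10⁻³ kg m⁻⁴
The largest gradient is in the 78–87 m interval — the pycnocline.

78–87 m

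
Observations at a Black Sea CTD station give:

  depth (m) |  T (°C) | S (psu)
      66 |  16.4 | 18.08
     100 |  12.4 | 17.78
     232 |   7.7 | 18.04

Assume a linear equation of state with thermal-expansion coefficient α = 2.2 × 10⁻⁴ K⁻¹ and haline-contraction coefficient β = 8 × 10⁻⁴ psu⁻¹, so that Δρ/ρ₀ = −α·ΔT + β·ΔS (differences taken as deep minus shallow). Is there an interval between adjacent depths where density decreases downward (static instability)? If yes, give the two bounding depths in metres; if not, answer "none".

Evaluate Δρ/ρ₀ = −αΔT + βΔS across each adjacent pair:
  66–100 m: −αΔT+βΔS = −(2.2 × 10⁻⁴)(-4.0)+(8 × 10⁻⁴)(-0.30) = 6.4 × 10⁻⁴ → stable
  100–232 m: −αΔT+βΔS = −(2.2 × 10⁻⁴)(-4.7)+(8 × 10⁻⁴)(+0.26) = 1.2 × 10⁻³ → stable
Every interval has Δρ > 0: the column is stably stratified throughout.

none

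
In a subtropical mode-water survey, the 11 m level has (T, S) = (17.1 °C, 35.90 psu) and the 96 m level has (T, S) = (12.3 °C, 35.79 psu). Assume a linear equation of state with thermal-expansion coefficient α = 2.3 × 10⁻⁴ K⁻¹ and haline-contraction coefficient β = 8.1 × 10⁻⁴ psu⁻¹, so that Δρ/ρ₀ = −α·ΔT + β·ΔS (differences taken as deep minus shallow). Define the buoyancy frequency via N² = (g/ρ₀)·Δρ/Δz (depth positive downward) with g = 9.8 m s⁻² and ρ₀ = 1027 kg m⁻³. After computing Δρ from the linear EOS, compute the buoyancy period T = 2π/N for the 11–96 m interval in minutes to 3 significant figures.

9.68 min

ΔT = -4.8 K, ΔS = -0.11 psu (deep − shallow).
Δρ/ρ₀ = −αΔT + βΔS = 1.104 × 10⁻³ − 8.91 × 10⁻⁵ = 1.0149 × 10⁻³, so Δρ ≈ 1.042 kg m⁻³.
N² = (g/ρ₀)·Δρ/Δz = g·(Δρ/ρ₀)/Δz = 9.8 × 1.0149 × 10⁻³ / 85 = 1.1701 × 10⁻⁴ s⁻².
N = √(1.1701 × 10⁻⁴) = 0.010817 rad s⁻¹ → T = 2π/N = 580.86 s = 9.6810 min ≈ 9.68 min.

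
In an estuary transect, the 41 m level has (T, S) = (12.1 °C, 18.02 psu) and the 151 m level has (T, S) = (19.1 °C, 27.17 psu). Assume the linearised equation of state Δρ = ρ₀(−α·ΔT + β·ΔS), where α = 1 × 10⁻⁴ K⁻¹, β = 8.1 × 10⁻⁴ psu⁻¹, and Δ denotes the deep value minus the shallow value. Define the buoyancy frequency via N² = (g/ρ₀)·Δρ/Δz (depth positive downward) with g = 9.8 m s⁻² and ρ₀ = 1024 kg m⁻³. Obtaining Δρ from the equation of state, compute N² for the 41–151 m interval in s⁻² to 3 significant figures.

ΔT = +7.0 K, ΔS = +9.15 psu (deep − shallow).
Δρ/ρ₀ = −αΔT + βΔS = -7.00 × 10⁻⁴ + 7.4115 × 10⁻³ = 6.7115 × 10⁻³, so Δρ ≈ 6.873 kg m⁻³.
N² = (g/ρ₀)·Δρ/Δz = g·(Δρ/ρ₀)/Δz = 9.8 × 6.7115 × 10⁻³ / 110 = 5.9793 × 10⁻⁴ s⁻² ≈ 5.98 × 10⁻⁴ s⁻².

5.98 × 10⁻⁴ s⁻²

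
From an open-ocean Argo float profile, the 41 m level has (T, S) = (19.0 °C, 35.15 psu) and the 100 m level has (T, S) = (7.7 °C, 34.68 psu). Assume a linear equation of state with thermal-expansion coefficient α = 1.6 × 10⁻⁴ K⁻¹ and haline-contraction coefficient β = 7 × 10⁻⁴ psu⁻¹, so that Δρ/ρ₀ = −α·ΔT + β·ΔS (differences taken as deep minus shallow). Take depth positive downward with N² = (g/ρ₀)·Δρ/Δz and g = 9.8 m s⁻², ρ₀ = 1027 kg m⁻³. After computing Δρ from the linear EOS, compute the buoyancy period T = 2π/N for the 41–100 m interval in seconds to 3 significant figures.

ΔT = -11.3 K, ΔS = -0.47 psu (deep − shallow).
Δρ/ρ₀ = −αΔT + βΔS = 1.808 × 10⁻³ − 3.29 × 10⁻⁴ = 1.479 × 10⁻³, so Δρ ≈ 1.519 kg m⁻³.
N² = (g/ρ₀)·Δρ/Δz = g·(Δρ/ρ₀)/Δz = 9.8 × 1.479 × 10⁻³ / 59 = 2.4566 × 10⁻⁴ s⁻².
N = √(2.4566 × 10⁻⁴) = 0.015674 rad s⁻¹ → T = 2π/N = 400.87 s ≈ 401 s.

401 s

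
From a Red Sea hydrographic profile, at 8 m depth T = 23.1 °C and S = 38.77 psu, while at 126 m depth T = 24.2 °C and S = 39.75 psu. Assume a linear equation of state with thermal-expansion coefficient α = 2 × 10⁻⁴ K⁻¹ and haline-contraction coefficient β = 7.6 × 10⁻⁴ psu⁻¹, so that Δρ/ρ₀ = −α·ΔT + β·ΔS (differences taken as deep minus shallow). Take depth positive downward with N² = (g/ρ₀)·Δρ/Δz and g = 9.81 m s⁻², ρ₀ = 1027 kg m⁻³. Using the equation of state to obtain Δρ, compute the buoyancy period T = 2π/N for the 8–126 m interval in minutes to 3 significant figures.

ΔT = +1.1 K, ΔS = +0.98 psu (deep − shallow).
Δρ/ρ₀ = −αΔT + βΔS = -2.20 × 10⁻⁴ + 7.448 × 10⁻⁴ = 5.248 × 10⁻⁴, so Δρ ≈ 0.5390 kg m⁻³.
N² = (g/ρ₀)·Δρ/Δz = g·(Δρ/ρ₀)/Δz = 9.81 × 5.248 × 10⁻⁴ / 118 = 4.3630 × 10⁻⁵ s⁻².
N = √(4.3630 × 10⁻⁵) = 6.6053 × 10⁻³ rad s⁻¹ → T = 2π/N = 951.23 s = 15.854 min ≈ 15.9 min.

15.9 min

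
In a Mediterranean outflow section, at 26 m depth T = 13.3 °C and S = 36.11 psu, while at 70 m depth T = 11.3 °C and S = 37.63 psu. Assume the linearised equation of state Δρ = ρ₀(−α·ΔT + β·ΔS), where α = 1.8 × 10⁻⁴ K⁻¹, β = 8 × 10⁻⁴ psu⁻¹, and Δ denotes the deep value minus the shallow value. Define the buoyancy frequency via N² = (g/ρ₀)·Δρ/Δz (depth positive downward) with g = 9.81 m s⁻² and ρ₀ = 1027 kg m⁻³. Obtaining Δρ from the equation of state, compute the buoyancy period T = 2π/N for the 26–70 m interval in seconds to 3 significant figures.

ΔT = -2.0 K, ΔS = +1.52 psu (deep − shallow).
Δρ/ρ₀ = −αΔT + βΔS = 3.60 × 10⁻⁴ + 1.216 × 10⁻³ = 1.576 × 10⁻³, so Δρ ≈ 1.619 kg m⁻³.
N² = (g/ρ₀)·Δρ/Δz = g·(Δρ/ρ₀)/Δz = 9.81 × 1.576 × 10⁻³ / 44 = 3.5138 × 10⁻⁴ s⁻².
N = √(3.5138 × 10⁻⁴) = 0.018745 rad s⁻¹ → T = 2π/N = 335.19 s ≈ 335 s.

335 s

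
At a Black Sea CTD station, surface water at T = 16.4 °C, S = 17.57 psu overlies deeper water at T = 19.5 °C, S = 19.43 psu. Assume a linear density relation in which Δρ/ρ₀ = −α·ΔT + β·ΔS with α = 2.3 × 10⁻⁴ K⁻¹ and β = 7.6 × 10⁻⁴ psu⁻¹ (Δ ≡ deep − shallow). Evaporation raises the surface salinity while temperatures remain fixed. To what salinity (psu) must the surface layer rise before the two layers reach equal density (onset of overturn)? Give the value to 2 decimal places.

Neutral buoyancy requires −α(T_deep − T_surf) + β(S_deep − S_surf′) = 0.
S_surf′ = S_deep − (α/β)·ΔT = 19.43 − (2.3 × 10⁻⁴/7.6 × 10⁻⁴)·(+3.1) = 18.4918 psu.
Increase required: 18.4918 − 17.57 = 0.9218 psu.

18.49 psu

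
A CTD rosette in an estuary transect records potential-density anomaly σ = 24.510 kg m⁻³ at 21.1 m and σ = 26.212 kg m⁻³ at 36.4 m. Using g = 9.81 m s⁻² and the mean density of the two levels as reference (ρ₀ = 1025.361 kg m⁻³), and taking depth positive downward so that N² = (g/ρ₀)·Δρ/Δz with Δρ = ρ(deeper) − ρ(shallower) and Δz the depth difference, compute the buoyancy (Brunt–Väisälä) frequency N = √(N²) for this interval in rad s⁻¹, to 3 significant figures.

0.0326 rad s⁻¹

Δρ = 1026.212 − 1024.510 = 1.702 kg m⁻³ over Δz = 36.4 − 21.1 = 15.3 m.
N² = (9.81/1025.361) × (1.702/15.3) = 1.0643 × 10⁻³ s⁻².
N = √(1.0643 × 10⁻³) = 0.032624 rad s⁻¹ ≈ 0.0326 rad s⁻¹.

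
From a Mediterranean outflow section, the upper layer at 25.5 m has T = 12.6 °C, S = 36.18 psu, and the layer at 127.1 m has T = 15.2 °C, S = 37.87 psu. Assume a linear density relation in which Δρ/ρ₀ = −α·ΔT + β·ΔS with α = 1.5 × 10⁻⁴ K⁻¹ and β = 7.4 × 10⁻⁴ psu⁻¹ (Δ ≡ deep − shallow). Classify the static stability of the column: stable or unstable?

ΔT = 15.2 − 12.6 = +2.6 K and ΔS = 37.87 − 36.18 = +1.69 psu (deep − shallow).
−αΔT = -3.90 × 10⁻⁴; βΔS = 1.2506 × 10⁻³; sum Δρ/ρ₀ = 8.606 × 10⁻⁴.
Δρ/ρ₀ > 0, so Δρ > 0: deeper water is denser → statically stable.

stable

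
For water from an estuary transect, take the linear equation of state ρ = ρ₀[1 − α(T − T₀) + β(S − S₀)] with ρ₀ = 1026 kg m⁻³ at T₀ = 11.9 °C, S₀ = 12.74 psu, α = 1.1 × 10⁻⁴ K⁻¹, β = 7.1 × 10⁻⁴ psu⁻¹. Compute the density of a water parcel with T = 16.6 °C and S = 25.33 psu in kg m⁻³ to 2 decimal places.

T − T₀ = +4.7 K, S − S₀ = +12.59 psu.
Bracket = 1 − α·(+4.7) + β·(+12.59) = 1 + (8.4219 × 10⁻³) = 1.0084219.
ρ = 1026 × 1.0084219 = 1034.64 kg m⁻³.

1034.64 kg m⁻³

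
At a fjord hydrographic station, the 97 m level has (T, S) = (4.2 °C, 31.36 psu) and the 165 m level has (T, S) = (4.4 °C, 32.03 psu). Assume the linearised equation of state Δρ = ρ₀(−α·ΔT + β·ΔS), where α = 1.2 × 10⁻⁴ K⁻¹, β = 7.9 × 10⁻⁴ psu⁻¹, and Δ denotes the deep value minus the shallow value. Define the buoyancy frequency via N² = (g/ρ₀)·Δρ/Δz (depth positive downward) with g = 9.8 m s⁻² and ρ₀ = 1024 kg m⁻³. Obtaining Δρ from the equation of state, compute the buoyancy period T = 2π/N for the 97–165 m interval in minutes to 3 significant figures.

12.3 min

ΔT = +0.2 K, ΔS = +0.67 psu (deep − shallow).
Δρ/ρ₀ = −αΔT + βΔS = -2.40 × 10⁻⁵ + 5.293 × 10⁻⁴ = 5.053 × 10⁻⁴, so Δρ ≈ 0.5174 kg m⁻³.
N² = (g/ρ₀)·Δρ/Δz = g·(Δρ/ρ₀)/Δz = 9.8 × 5.053 × 10⁻⁴ / 68 = 7.2823 × 10⁻⁵ s⁻².
N = √(7.2823 × 10⁻⁵) = 8.5336 × 10⁻³ rad s⁻¹ → T = 2π/N = 736.29 s = 12.271 min ≈ 12.3 min.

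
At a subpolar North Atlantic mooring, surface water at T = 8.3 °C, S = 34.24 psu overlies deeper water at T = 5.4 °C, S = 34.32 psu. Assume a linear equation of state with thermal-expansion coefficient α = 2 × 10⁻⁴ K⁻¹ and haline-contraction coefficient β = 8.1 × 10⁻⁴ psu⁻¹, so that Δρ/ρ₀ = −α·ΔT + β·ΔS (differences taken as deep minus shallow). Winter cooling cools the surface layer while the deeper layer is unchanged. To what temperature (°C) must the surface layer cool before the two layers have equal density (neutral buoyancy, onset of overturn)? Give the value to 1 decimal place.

Neutral buoyancy requires Δρ = 0, i.e. −α(T_deep − T_surf′) + β(S_deep − S_surf) = 0.
T_surf′ = T_deep − (β/α)·ΔS = 5.4 − (8.1 × 10⁻⁴/2 × 10⁻⁴)·(+0.08) = 5.076 °C.
Cooling required: 8.3 − (5.076) = 3.224 °C.

5.1 °C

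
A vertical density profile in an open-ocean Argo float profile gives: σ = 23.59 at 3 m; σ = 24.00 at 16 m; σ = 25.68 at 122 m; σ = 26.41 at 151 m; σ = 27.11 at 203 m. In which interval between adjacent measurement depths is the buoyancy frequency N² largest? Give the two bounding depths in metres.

3–16 m

Compute the density gradient over each adjacent pair:
  3–16 m: Δρ/Δz = 0.41/13 = 0.032 kg m⁻⁴
  16–122 m: Δρ/Δz = 1.68/106 = 0.016 kg m⁻⁴
  122–151 m: Δρ/Δz = 0.73/29 = 0.025 kg m⁻⁴
  151–203 m: Δρ/Δz = 0.70/52 = 0.013 kg m⁻⁴
The largest gradient is in the 3–16 m interval — the pycnocline.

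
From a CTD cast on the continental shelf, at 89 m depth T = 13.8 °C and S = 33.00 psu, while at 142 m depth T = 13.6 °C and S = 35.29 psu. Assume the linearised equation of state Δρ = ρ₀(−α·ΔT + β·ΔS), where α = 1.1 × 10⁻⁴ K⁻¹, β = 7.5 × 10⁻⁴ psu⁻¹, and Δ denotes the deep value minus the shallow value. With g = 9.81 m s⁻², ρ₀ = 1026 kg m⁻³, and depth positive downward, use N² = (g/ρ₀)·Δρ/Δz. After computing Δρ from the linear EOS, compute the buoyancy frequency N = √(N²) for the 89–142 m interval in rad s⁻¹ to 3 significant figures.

ΔT = -0.2 K, ΔS = +2.29 psu (deep − shallow).
Δρ/ρ₀ = −αΔT + βΔS = 2.20 × 10⁻⁵ + 1.7175 × 10⁻³ = 1.7395 × 10⁻³, so Δρ ≈ 1.785 kg m⁻³.
N² = (g/ρ₀)·Δρ/Δz = g·(Δρ/ρ₀)/Δz = 9.81 × 1.7395 × 10⁻³ / 53 = 3.2197 × 10⁻⁴ s⁻².
N = √(3.2197 × 10⁻⁴) = 0.017944 rad s⁻¹ ≈ 0.0179 rad s⁻¹.

0.0179 rad s⁻¹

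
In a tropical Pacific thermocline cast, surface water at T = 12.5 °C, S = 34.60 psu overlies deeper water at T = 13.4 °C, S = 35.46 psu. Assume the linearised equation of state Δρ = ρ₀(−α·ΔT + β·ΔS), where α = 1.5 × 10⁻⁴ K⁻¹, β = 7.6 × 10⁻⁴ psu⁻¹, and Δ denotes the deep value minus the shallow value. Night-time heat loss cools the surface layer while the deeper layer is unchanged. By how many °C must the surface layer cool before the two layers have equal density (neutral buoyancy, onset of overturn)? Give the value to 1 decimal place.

3.5 °C

Neutral buoyancy requires Δρ = 0, i.e. −α(T_deep − T_surf′) + β(S_deep − S_surf) = 0.
T_surf′ = T_deep − (β/α)·ΔS = 13.4 − (7.6 × 10⁻⁴/1.5 × 10⁻⁴)·(+0.86) = 9.043 °C.
Cooling required: 12.5 − (9.043) = 3.457 °C.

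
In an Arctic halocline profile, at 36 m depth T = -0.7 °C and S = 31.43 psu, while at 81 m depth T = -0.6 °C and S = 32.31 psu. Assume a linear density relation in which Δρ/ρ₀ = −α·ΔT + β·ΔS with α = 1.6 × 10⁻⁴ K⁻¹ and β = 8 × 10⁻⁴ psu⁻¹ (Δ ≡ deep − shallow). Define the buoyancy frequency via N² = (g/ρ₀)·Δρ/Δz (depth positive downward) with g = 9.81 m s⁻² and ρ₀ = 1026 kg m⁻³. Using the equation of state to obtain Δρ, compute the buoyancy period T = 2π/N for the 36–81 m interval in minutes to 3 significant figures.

ΔT = +0.1 K, ΔS = +0.88 psu (deep − shallow).
Δρ/ρ₀ = −αΔT + βΔS = -1.60 × 10⁻⁵ + 7.04 × 10⁻⁴ = 6.88 × 10⁻⁴, so Δρ ≈ 0.7059 kg m⁻³.
N² = (g/ρ₀)·Δρ/Δz = g·(Δρ/ρ₀)/Δz = 9.81 × 6.88 × 10⁻⁴ / 45 = 1.4998 × 10⁻⁴ s⁻².
N = √(1.4998 × 10⁻⁴) = 0.012247 rad s⁻¹ → T = 2π/N = 513.04 s = 8.5507 min ≈ 8.55 min.

8.55 min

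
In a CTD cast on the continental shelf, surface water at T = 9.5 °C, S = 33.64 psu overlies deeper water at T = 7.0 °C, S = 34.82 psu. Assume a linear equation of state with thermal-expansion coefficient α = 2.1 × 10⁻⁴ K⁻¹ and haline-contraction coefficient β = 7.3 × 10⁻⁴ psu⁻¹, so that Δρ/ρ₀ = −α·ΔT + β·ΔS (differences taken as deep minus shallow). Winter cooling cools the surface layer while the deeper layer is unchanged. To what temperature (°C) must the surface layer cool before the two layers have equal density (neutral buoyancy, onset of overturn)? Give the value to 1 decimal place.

2.9 °C

Neutral buoyancy requires Δρ = 0, i.e. −α(T_deep − T_surf′) + β(S_deep − S_surf) = 0.
T_surf′ = T_deep − (β/α)·ΔS = 7.0 − (7.3 × 10⁻⁴/2.1 × 10⁻⁴)·(+1.18) = 2.898 °C.
Cooling required: 9.5 − (2.898) = 6.602 °C.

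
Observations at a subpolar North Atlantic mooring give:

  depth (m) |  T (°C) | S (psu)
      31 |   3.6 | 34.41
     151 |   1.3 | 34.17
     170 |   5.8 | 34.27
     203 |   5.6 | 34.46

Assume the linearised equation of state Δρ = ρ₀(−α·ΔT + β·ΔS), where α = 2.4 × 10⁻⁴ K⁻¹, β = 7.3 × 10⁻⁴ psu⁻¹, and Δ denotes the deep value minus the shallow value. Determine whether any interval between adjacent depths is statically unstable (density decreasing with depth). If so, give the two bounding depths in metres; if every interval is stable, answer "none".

151–170 m

Evaluate Δρ/ρ₀ = −αΔT + βΔS across each adjacent pair:
  31–151 m: −αΔT+βΔS = −(2.4 × 10⁻⁴)(-2.3)+(7.3 × 10⁻⁴)(-0.24) = 3.8 × 10⁻⁴ → stable
  151–170 m: −αΔT+βΔS = −(2.4 × 10⁻⁴)(+4.5)+(7.3 × 10⁻⁴)(+0.10) = -1.0 × 10⁻³ → UNSTABLE
  170–203 m: −αΔT+βΔS = −(2.4 × 10⁻⁴)(-0.2)+(7.3 × 10⁻⁴)(+0.19) = 1.9 × 10⁻⁴ → stable
The 151–170 m interval has Δρ < 0: lighter water underlies denser water.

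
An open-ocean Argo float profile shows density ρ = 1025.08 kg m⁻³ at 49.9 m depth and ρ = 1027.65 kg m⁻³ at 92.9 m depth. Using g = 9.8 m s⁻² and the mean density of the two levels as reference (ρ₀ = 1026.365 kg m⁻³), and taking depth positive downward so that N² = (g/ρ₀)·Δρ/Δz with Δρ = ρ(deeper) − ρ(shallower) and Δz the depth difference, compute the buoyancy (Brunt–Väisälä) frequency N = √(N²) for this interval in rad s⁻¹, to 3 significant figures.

0.0239 rad s⁻¹

Δρ = 1027.65 − 1025.08 = 2.57 kg m⁻³ over Δz = 92.9 − 49.9 = 43 m.
N² = (9.8/1026.365) × (2.57/43) = 5.7068 × 10⁻⁴ s⁻².
N = √(5.7068 × 10⁻⁴) = 0.023889 rad s⁻¹ ≈ 0.0239 rad s⁻¹.
N² > 0, so the interval is statically stable.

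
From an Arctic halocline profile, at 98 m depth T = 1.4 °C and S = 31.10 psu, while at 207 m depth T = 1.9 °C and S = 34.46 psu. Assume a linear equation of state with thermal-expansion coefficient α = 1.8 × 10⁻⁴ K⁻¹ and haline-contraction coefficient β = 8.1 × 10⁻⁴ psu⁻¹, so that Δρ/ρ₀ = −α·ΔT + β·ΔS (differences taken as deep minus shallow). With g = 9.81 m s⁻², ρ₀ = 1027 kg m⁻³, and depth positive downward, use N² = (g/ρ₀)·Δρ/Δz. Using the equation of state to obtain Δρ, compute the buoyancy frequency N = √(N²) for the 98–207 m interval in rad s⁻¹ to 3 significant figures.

ΔT = +0.5 K, ΔS = +3.36 psu (deep − shallow).
Δρ/ρ₀ = −αΔT + βΔS = -9.00 × 10⁻⁵ + 2.7216 × 10⁻³ = 2.6316 × 10⁻³, so Δρ ≈ 2.703 kg m⁻³.
N² = (g/ρ₀)·Δρ/Δz = g·(Δρ/ρ₀)/Δz = 9.81 × 2.6316 × 10⁻³ / 109 = 2.3684 × 10⁻⁴ s⁻².
N = √(2.3684 × 10⁻⁴) = 0.015390 rad s⁻¹ ≈ 0.0154 rad s⁻¹.

0.0154 rad s⁻¹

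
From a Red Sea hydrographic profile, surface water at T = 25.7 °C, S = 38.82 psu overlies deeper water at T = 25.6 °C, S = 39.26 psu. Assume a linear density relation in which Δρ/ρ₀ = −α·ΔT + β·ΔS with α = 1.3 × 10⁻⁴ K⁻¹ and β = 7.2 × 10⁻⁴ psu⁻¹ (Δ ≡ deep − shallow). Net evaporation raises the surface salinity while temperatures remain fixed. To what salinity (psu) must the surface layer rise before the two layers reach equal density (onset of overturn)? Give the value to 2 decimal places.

39.28 psu

Neutral buoyancy requires −α(T_deep − T_surf) + β(S_deep − S_surf′) = 0.
S_surf′ = S_deep − (α/β)·ΔT = 39.26 − (1.3 × 10⁻⁴/7.2 × 10⁻⁴)·(-0.1) = 39.2781 psu.
Increase required: 39.2781 − 38.82 = 0.4581 psu.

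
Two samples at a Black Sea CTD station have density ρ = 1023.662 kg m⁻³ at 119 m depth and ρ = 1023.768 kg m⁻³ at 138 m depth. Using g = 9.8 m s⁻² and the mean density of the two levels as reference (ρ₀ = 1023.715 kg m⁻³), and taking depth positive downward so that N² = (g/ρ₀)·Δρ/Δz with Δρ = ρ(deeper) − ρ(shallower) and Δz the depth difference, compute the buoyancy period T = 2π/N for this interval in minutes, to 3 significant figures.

14.3 min

Δρ = 1023.768 − 1023.662 = 0.106 kg m⁻³ over Δz = 138 − 119 = 19 m.
N² = (9.8/1023.715) × (0.106/19) = 5.3407 × 10⁻⁵ s⁻².
N = √(5.3407 × 10⁻⁵) = 7.3080 × 10⁻³ rad s⁻¹, so T = 2π/N = 859.77 s = 14.329 min ≈ 14.3 min.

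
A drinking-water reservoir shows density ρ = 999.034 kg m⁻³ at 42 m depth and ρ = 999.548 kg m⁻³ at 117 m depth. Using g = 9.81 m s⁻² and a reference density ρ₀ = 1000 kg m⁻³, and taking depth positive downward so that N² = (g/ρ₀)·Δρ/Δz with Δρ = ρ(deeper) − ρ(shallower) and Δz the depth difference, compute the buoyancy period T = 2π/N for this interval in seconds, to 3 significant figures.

766 s

Δρ = 999.548 − 999.034 = 0.514 kg m⁻³ over Δz = 117 − 42 = 75 m.
N² = (9.81/1000) × (0.514/75) = 6.7231 × 10⁻⁵ s⁻².
N = √(6.7231 × 10⁻⁵) = 8.1995 × 10⁻³ rad s⁻¹, so T = 2π/N = 766.29 s ≈ 766 s.
N² > 0, so the interval is statically stable.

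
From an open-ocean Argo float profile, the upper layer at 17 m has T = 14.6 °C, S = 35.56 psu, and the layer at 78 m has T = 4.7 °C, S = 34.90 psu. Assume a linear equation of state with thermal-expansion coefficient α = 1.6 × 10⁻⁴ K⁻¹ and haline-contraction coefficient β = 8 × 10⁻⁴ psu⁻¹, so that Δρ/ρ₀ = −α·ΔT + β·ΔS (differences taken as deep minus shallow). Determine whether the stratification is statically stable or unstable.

stable

ΔT = 4.7 − 14.6 = -9.9 K and ΔS = 34.90 − 35.56 = -0.66 psu (deep − shallow).
−αΔT = 1.584 × 10⁻³; βΔS = -5.28 × 10⁻⁴; sum Δρ/ρ₀ = 1.056 × 10⁻³.
Δρ/ρ₀ > 0, so Δρ > 0: deeper water is denser → statically stable.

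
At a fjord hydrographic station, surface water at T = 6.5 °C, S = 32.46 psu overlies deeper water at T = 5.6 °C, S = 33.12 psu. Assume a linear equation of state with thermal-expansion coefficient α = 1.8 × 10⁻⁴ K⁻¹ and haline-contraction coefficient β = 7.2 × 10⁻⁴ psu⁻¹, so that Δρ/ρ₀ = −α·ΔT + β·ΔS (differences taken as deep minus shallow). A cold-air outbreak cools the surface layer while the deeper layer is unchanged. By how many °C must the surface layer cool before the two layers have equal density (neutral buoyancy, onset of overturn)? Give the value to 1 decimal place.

Neutral buoyancy requires Δρ = 0, i.e. −α(T_deep − T_surf′) + β(S_deep − S_surf) = 0.
T_surf′ = T_deep − (β/α)·ΔS = 5.6 − (7.2 × 10⁻⁴/1.8 × 10⁻⁴)·(+0.66) = 2.960 °C.
Cooling required: 6.5 − (2.960) = 3.540 °C.

3.5 °C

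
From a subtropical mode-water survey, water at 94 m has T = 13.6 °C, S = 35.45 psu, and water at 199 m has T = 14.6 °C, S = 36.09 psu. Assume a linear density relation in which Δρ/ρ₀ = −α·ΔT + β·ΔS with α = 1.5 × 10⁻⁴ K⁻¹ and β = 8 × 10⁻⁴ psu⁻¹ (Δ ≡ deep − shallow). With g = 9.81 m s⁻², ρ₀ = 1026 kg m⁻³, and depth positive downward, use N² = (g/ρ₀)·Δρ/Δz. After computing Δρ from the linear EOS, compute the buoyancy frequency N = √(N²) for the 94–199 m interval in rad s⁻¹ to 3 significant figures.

5.82 × 10⁻³ rad s⁻¹

ΔT = +1.0 K, ΔS = +0.64 psu (deep − shallow).
Δρ/ρ₀ = −αΔT + βΔS = -1.50 × 10⁻⁴ + 5.12 × 10⁻⁴ = 3.62 × 10⁻⁴, so Δρ ≈ 0.3714 kg m⁻³.
N² = (g/ρ₀)·Δρ/Δz = g·(Δρ/ρ₀)/Δz = 9.81 × 3.62 × 10⁻⁴ / 105 = 3.3821 × 10⁻⁵ s⁻².
N = √(3.3821 × 10⁻⁵) = 5.8156 × 10⁻³ rad s⁻¹ ≈ 5.82 × 10⁻³ rad s⁻¹.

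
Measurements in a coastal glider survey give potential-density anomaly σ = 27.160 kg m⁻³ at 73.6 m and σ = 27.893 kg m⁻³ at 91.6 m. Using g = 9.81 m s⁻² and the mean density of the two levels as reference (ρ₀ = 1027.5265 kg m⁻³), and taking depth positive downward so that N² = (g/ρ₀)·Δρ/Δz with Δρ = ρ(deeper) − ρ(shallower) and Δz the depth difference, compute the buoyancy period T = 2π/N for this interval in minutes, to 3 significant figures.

5.31 min

Δρ = 1027.893 − 1027.160 = 0.733 kg m⁻³ over Δz = 91.6 − 73.6 = 18 m.
N² = (9.81/1027.5265) × (0.733/18) = 3.8878 × 10⁻⁴ s⁻².
N = √(3.8878 × 10⁻⁴) = 0.019718 rad s⁻¹, so T = 2π/N = 318.65 s = 5.3108 min ≈ 5.31 min.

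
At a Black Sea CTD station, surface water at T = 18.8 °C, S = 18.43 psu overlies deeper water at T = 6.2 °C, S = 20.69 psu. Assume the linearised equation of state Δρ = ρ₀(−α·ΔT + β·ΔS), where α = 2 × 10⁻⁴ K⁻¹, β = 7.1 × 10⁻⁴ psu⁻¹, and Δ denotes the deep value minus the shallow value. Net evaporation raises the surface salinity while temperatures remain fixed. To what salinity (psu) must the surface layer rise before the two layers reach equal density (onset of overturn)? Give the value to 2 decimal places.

24.24 psu

Neutral buoyancy requires −α(T_deep − T_surf) + β(S_deep − S_surf′) = 0.
S_surf′ = S_deep − (α/β)·ΔT = 20.69 − (2 × 10⁻⁴/7.1 × 10⁻⁴)·(-12.6) = 24.2393 psu.
Increase required: 24.2393 − 18.43 = 5.8093 psu.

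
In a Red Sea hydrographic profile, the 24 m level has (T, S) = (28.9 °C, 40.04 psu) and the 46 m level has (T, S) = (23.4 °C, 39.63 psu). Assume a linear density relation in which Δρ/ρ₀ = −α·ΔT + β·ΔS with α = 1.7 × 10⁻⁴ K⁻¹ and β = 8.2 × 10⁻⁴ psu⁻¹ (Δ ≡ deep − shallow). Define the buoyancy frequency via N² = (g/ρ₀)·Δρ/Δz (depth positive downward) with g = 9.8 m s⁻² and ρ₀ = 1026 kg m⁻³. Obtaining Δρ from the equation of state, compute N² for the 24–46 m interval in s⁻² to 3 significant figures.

2.67 × 10⁻⁴ s⁻²

ΔT = -5.5 K, ΔS = -0.41 psu (deep − shallow).
Δρ/ρ₀ = −αΔT + βΔS = 9.35 × 10⁻⁴ − 3.362 × 10⁻⁴ = 5.988 × 10⁻⁴, so Δρ ≈ 0.6144 kg m⁻³.
N² = (g/ρ₀)·Δρ/Δz = g·(Δρ/ρ₀)/Δz = 9.8 × 5.988 × 10⁻⁴ / 22 = 2.6674 × 10⁻⁴ s⁻² ≈ 2.67 × 10⁻⁴ s⁻².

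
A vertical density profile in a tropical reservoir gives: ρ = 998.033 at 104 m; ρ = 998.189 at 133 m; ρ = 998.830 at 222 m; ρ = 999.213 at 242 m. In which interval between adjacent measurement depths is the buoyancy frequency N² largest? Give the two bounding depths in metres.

Compute the density gradient over each adjacent pair:
  104–133 m: Δρ/Δz = 0.156/29 = 5.4 × 10⁻³ kg m⁻⁴
  133–222 m: Δρ/Δz = 0.641/89 = 7.2 × 10⁻³ kg m⁻⁴
  222–242 m: Δρ/Δz = 0.383/20 = 0.019 kg m⁻⁴
The largest gradient is in the 222–242 m interval — the pycnocline.

222–242 m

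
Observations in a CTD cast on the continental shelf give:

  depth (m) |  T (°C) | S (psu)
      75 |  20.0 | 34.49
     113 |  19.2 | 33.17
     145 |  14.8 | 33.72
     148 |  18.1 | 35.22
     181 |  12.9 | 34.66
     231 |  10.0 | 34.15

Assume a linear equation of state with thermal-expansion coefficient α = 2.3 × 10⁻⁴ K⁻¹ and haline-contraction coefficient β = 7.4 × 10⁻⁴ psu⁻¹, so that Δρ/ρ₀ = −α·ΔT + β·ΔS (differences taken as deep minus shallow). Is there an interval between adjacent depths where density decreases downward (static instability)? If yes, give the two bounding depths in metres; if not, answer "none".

75–113 m

Evaluate Δρ/ρ₀ = −αΔT + βΔS across each adjacent pair:
  75–113 m: −αΔT+βΔS = −(2.3 × 10⁻⁴)(-0.8)+(7.4 × 10⁻⁴)(-1.32) = -7.9 × 10⁻⁴ → UNSTABLE
  113–145 m: −αΔT+βΔS = −(2.3 × 10⁻⁴)(-4.4)+(7.4 × 10⁻⁴)(+0.55) = 1.4 × 10⁻³ → stable
  145–148 m: −αΔT+βΔS = −(2.3 × 10⁻⁴)(+3.3)+(7.4 × 10⁻⁴)(+1.50) = 3.5 × 10⁻⁴ → stable
  148–181 m: −αΔT+βΔS = −(2.3 × 10⁻⁴)(-5.2)+(7.4 × 10⁻⁴)(-0.56) = 7.8 × 10⁻⁴ → stable
  181–231 m: −αΔT+βΔS = −(2.3 × 10⁻⁴)(-2.9)+(7.4 × 10⁻⁴)(-0.51) = 2.9 × 10⁻⁴ → stable
The 75–113 m interval has Δρ < 0: lighter water underlies denser water.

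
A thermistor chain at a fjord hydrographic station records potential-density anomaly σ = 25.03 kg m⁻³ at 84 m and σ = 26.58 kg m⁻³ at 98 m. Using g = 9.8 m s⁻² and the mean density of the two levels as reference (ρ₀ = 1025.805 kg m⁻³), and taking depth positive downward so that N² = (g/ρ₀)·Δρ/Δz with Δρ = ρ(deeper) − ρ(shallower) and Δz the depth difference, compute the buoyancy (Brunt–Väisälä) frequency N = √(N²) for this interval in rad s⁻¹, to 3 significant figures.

0.0325 rad s⁻¹

Δρ = 1026.58 − 1025.03 = 1.55 kg m⁻³ over Δz = 98 − 84 = 14 m.
N² = (9.8/1025.805) × (1.55/14) = 1.0577 × 10⁻³ s⁻².
N = √(1.0577 × 10⁻³) = 0.032522 rad s⁻¹ ≈ 0.0325 rad s⁻¹.
A positive N² confirms static stability across the interval.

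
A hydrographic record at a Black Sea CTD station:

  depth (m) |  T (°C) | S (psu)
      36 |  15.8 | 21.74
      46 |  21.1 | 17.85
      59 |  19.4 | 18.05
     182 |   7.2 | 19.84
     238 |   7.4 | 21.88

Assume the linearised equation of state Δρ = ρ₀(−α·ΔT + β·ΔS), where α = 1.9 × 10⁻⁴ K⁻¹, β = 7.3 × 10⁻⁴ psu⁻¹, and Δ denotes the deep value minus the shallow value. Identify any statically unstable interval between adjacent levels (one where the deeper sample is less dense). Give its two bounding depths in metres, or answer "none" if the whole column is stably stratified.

Evaluate Δρ/ρ₀ = −αΔT + βΔS across each adjacent pair:
  36–46 m: −αΔT+βΔS = −(1.9 × 10⁻⁴)(+5.3)+(7.3 × 10⁻⁴)(-3.89) = -3.8 × 10⁻³ → UNSTABLE
  46–59 m: −αΔT+βΔS = −(1.9 × 10⁻⁴)(-1.7)+(7.3 × 10⁻⁴)(+0.20) = 4.7 × 10⁻⁴ → stable
  59–182 m: −αΔT+βΔS = −(1.9 × 10⁻⁴)(-12.2)+(7.3 × 10⁻⁴)(+1.79) = 3.6 × 10⁻³ → stable
  182–238 m: −αΔT+βΔS = −(1.9 × 10⁻⁴)(+0.2)+(7.3 × 10⁻⁴)(+2.04) = 1.5 × 10⁻³ → stable
The 36–46 m interval has Δρ < 0: lighter water underlies denser water.

36–46 m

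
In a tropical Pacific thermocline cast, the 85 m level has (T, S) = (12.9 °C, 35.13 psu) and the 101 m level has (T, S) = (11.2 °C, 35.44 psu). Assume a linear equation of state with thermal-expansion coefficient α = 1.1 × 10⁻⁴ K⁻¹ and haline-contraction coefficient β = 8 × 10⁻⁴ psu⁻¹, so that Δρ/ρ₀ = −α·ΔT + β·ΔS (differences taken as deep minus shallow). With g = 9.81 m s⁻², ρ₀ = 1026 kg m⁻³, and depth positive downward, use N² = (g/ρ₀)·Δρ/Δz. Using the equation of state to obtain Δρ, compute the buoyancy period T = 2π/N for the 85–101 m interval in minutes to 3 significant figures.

ΔT = -1.7 K, ΔS = +0.31 psu (deep − shallow).
Δρ/ρ₀ = −αΔT + βΔS = 1.87 × 10⁻⁴ + 2.48 × 10⁻⁴ = 4.35 × 10⁻⁴, so Δρ ≈ 0.4463 kg m⁻³.
N² = (g/ρ₀)·Δρ/Δz = g·(Δρ/ρ₀)/Δz = 9.81 × 4.35 × 10⁻⁴ / 16 = 2.6671 × 10⁻⁴ s⁻².
N = √(2.6671 × 10⁻⁴) = 0.016331 rad s⁻¹ → T = 2π/N = 384.74 s = 6.4123 min ≈ 6.41 min.

6.41 min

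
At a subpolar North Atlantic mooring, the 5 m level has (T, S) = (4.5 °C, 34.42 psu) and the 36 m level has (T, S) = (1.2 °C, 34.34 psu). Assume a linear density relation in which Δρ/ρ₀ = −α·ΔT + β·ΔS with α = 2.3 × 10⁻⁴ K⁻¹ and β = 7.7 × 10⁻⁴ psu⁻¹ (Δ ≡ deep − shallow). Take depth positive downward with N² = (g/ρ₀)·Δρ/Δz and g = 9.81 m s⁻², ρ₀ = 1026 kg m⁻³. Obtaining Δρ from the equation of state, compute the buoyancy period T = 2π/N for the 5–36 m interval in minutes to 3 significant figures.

7.05 min

ΔT = -3.3 K, ΔS = -0.08 psu (deep − shallow).
Δρ/ρ₀ = −αΔT + βΔS = 7.59 × 10⁻⁴ − 6.16 × 10⁻⁵ = 6.974 × 10⁻⁴, so Δρ ≈ 0.7155 kg m⁻³.
N² = (g/ρ₀)·Δρ/Δz = g·(Δρ/ρ₀)/Δz = 9.81 × 6.974 × 10⁻⁴ / 31 = 2.2069 × 10⁻⁴ s⁻².
N = √(2.2069 × 10⁻⁴) = 0.014856 rad s⁻¹ → T = 2π/N = 422.94 s = 7.0490 min ≈ 7.05 min.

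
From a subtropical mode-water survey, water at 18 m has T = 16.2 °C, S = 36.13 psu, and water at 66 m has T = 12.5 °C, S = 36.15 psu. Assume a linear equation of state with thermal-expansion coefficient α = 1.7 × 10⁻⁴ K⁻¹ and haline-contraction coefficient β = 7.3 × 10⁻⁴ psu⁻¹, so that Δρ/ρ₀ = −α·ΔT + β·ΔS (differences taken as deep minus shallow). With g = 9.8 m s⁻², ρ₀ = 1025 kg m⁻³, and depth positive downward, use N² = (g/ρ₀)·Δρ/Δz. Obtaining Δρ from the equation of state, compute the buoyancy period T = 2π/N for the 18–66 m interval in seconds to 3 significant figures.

ΔT = -3.7 K, ΔS = +0.02 psu (deep − shallow).
Δρ/ρ₀ = −αΔT + βΔS = 6.29 × 10⁻⁴ + 1.46 × 10⁻⁵ = 6.436 × 10⁻⁴, so Δρ ≈ 0.6597 kg m⁻³.
N² = (g/ρ₀)·Δρ/Δz = g·(Δρ/ρ₀)/Δz = 9.8 × 6.436 × 10⁻⁴ / 48 = 1.3140 × 10⁻⁴ s⁻².
N = √(1.3140 × 10⁻⁴) = 0.011463 rad s⁻¹ → T = 2π/N = 548.13 s ≈ 548 s.

548 s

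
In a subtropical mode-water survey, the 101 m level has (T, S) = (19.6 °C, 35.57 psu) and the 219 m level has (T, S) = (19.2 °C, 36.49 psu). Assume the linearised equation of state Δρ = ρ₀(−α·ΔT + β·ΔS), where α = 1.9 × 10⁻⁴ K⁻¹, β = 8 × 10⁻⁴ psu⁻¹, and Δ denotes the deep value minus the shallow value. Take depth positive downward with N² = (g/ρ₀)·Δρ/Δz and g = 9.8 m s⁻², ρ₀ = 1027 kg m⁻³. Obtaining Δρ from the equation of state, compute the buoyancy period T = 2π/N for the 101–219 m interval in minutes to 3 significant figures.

12.8 min

ΔT = -0.4 K, ΔS = +0.92 psu (deep − shallow).
Δρ/ρ₀ = −αΔT + βΔS = 7.60 × 10⁻⁵ + 7.36 × 10⁻⁴ = 8.12 × 10⁻⁴, so Δρ ≈ 0.8339 kg m⁻³.
N² = (g/ρ₀)·Δρ/Δz = g·(Δρ/ρ₀)/Δz = 9.8 × 8.12 × 10⁻⁴ / 118 = 6.7437 × 10⁻⁵ s⁻².
N = √(6.7437 × 10⁻⁵) = 8.2120 × 10⁻³ rad s⁻¹ → T = 2π/N = 765.12 s = 12.752 min ≈ 12.8 min.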